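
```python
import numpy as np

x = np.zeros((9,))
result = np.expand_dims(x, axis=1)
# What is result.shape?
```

(9, 1)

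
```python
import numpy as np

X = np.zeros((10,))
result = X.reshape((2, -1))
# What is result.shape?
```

(2, 5)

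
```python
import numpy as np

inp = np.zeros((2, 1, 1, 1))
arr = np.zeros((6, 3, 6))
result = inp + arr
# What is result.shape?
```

(2, 6, 3, 6)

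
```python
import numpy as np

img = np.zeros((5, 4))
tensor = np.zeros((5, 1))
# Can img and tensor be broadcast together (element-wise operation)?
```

Yes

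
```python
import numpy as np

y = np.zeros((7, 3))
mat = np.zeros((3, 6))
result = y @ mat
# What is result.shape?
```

(7, 6)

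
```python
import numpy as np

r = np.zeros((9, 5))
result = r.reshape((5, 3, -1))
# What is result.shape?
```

(5, 3, 3)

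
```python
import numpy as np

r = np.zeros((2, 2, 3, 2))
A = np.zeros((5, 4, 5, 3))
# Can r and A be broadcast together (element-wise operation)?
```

No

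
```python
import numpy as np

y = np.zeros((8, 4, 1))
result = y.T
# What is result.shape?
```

(1, 4, 8)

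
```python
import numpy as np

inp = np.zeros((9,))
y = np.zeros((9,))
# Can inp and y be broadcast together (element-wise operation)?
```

Yes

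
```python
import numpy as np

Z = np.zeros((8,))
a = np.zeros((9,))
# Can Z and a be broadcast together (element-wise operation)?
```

No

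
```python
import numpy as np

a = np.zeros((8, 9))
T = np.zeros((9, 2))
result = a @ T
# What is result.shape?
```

(8, 2)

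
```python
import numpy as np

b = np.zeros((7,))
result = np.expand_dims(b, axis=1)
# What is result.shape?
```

(7, 1)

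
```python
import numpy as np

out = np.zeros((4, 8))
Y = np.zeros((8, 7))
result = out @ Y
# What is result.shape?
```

(4, 7)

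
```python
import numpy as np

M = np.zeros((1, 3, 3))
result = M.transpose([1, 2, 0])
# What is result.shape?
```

(3, 3, 1)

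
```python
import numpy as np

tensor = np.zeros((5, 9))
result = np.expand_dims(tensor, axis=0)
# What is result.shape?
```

(1, 5, 9)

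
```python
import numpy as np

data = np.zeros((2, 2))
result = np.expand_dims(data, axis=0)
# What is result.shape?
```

(1, 2, 2)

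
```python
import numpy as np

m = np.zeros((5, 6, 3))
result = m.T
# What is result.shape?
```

(3, 6, 5)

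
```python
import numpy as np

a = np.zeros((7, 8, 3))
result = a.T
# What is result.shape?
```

(3, 8, 7)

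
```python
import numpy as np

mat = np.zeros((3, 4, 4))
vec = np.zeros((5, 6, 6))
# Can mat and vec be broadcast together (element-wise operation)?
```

No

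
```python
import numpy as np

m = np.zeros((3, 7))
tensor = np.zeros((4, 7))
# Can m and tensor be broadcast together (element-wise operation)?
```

No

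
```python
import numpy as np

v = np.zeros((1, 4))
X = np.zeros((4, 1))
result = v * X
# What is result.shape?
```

(4, 4)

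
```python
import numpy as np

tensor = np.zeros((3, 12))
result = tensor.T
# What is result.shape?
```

(12, 3)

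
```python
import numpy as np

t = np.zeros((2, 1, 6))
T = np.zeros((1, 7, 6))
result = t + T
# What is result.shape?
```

(2, 7, 6)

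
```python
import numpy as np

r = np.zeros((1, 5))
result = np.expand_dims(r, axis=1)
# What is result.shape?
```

(1, 1, 5)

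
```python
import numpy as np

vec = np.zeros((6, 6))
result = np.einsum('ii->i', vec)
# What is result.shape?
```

(6,)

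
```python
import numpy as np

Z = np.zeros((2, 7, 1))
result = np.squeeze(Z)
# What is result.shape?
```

(2, 7)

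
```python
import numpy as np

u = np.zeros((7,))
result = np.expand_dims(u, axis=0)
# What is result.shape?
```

(1, 7)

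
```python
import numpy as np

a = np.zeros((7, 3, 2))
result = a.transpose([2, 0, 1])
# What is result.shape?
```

(2, 7, 3)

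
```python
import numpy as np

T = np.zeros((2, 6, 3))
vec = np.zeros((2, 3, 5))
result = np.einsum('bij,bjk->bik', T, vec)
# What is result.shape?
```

(2, 6, 5)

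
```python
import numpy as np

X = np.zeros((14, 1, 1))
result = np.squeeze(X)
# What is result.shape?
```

(14,)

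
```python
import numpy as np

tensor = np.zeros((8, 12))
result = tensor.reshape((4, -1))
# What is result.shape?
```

(4, 24)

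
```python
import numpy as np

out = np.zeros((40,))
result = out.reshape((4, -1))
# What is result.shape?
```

(4, 10)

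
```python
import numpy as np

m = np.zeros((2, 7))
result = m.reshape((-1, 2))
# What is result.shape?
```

(7, 2)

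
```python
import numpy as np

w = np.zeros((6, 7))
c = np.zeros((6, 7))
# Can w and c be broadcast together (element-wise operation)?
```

Yes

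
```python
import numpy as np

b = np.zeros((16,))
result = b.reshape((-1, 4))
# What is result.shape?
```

(4, 4)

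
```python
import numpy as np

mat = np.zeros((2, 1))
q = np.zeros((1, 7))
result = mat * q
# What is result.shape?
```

(2, 7)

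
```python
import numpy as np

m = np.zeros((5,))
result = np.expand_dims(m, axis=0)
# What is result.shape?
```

(1, 5)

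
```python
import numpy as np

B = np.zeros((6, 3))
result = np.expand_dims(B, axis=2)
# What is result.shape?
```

(6, 3, 1)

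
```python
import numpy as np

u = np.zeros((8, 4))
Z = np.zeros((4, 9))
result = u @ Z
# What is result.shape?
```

(8, 9)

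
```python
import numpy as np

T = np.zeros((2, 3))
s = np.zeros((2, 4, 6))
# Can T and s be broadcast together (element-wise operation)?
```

No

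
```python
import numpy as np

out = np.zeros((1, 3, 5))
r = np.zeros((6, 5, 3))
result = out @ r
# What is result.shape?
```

(6, 3, 3)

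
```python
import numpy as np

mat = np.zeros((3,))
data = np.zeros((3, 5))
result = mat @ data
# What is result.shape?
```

(5,)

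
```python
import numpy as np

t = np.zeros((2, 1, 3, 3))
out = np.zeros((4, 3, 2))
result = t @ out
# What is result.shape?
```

(2, 4, 3, 2)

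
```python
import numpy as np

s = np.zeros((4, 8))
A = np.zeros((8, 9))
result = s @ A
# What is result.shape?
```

(4, 9)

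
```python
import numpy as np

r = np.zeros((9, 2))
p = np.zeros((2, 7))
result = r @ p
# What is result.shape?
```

(9, 7)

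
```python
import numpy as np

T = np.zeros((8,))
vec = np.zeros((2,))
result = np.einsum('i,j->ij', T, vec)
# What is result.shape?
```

(8, 2)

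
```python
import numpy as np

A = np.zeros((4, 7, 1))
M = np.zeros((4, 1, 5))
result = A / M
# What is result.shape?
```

(4, 7, 5)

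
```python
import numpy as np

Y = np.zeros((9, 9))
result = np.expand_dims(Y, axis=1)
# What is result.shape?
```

(9, 1, 9)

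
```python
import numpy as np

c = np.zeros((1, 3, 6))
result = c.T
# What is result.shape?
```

(6, 3, 1)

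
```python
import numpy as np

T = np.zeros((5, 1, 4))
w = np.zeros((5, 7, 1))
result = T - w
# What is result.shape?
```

(5, 7, 4)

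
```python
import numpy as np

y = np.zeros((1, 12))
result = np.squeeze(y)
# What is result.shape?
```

(12,)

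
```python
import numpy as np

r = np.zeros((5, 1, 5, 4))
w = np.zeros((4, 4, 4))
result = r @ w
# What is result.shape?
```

(5, 4, 5, 4)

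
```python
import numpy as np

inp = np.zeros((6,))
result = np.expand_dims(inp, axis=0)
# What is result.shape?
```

(1, 6)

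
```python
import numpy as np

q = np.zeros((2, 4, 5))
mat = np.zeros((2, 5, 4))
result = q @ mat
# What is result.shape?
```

(2, 4, 4)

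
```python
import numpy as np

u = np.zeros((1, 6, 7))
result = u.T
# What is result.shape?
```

(7, 6, 1)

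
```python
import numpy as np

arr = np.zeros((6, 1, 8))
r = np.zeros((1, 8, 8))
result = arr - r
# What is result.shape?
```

(6, 8, 8)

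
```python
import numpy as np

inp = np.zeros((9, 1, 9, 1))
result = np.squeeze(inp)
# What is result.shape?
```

(9, 9)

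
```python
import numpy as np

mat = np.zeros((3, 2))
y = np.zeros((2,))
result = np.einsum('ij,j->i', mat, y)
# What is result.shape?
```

(3,)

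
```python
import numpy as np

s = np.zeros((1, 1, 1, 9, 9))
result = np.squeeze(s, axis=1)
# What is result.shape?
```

(1, 1, 9, 9)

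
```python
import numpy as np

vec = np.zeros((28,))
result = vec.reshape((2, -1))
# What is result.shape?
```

(2, 14)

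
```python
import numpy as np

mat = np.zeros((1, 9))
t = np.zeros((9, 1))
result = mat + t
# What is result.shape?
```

(9, 9)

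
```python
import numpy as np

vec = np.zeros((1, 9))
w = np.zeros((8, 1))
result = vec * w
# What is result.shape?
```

(8, 9)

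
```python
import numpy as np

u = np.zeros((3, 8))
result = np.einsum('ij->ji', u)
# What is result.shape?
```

(8, 3)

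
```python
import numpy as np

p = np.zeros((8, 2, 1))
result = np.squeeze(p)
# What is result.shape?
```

(8, 2)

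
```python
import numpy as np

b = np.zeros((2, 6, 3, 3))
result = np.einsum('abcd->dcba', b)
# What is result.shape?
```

(3, 3, 6, 2)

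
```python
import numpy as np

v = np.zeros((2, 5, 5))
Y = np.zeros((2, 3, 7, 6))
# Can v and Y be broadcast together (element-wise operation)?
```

No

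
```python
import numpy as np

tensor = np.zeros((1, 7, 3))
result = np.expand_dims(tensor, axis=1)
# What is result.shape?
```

(1, 1, 7, 3)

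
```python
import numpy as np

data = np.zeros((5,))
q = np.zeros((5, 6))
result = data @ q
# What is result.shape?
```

(6,)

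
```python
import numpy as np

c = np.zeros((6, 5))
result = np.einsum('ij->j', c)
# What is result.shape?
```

(5,)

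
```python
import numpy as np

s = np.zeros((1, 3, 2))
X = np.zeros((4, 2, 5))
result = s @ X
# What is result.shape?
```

(4, 3, 5)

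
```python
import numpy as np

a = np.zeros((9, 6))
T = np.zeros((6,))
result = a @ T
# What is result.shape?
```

(9,)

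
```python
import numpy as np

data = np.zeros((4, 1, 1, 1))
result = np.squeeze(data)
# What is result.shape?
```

(4,)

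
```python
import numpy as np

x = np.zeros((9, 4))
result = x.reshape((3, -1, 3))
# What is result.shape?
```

(3, 4, 3)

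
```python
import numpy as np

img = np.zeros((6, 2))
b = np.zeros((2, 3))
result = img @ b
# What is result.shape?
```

(6, 3)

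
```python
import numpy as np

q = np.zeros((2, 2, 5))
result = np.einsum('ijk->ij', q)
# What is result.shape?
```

(2, 2)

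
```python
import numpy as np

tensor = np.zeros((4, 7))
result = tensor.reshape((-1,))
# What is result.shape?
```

(28,)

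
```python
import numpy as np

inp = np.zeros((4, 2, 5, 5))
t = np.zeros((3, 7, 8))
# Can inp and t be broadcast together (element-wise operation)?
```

No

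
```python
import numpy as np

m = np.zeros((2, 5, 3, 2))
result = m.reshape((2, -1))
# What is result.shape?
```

(2, 30)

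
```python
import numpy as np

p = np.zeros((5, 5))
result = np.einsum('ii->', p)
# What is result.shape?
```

()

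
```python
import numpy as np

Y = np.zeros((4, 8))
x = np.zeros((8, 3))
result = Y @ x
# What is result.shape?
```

(4, 3)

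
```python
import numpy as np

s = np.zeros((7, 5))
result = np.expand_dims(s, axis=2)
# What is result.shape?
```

(7, 5, 1)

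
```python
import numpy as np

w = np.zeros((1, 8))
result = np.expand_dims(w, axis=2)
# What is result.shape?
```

(1, 8, 1)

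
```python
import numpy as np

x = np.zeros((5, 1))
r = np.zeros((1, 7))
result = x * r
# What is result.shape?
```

(5, 7)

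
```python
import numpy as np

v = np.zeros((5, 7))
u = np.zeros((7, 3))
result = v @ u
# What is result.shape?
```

(5, 3)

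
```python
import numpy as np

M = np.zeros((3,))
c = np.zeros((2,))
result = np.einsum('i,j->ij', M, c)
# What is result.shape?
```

(3, 2)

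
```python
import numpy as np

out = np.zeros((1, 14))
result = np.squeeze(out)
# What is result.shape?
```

(14,)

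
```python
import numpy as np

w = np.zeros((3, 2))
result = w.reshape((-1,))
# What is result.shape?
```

(6,)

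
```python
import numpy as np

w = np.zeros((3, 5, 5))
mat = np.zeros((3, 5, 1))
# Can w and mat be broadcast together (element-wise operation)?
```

Yes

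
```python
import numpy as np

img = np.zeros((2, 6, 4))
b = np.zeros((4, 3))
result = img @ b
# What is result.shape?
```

(2, 6, 3)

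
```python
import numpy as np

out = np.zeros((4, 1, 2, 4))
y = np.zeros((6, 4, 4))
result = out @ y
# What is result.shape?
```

(4, 6, 2, 4)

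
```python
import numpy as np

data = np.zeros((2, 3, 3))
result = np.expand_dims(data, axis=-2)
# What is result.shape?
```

(2, 3, 1, 3)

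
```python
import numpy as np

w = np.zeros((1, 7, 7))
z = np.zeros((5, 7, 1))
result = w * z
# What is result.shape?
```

(5, 7, 7)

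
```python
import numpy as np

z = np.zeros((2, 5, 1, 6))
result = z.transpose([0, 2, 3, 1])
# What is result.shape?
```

(2, 1, 6, 5)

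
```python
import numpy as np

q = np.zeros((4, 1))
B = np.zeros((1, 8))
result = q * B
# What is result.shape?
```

(4, 8)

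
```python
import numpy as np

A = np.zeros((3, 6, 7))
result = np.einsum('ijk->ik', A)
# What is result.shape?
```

(3, 7)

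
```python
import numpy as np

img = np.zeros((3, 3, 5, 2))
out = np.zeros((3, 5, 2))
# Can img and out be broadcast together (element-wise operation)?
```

Yes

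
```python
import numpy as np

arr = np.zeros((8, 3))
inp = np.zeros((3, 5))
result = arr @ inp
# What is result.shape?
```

(8, 5)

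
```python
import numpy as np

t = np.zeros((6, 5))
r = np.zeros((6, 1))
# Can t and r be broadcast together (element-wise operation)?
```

Yes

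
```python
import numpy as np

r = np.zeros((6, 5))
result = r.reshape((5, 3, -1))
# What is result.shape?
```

(5, 3, 2)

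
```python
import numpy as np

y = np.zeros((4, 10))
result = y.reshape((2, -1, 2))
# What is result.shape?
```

(2, 10, 2)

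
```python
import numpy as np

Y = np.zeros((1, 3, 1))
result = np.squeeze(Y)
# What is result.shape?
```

(3,)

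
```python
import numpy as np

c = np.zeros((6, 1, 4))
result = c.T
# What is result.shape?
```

(4, 1, 6)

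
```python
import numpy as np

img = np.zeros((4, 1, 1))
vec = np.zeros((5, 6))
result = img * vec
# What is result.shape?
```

(4, 5, 6)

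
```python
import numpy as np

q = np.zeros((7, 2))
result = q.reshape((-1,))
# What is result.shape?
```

(14,)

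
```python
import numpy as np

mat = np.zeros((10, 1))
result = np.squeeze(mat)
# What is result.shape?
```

(10,)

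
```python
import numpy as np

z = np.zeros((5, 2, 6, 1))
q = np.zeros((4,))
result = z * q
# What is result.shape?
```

(5, 2, 6, 4)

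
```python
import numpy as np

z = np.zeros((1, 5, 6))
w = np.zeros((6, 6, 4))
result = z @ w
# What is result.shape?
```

(6, 5, 4)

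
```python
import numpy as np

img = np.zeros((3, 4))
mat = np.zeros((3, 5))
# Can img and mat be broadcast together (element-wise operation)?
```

No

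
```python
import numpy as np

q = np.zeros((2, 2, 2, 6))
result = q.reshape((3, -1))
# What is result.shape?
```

(3, 16)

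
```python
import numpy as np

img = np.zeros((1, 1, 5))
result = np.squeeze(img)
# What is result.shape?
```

(5,)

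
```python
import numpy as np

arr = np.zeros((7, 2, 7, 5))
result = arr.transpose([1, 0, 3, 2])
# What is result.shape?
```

(2, 7, 5, 7)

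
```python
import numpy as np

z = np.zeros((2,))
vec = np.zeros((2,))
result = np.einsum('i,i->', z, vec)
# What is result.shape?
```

()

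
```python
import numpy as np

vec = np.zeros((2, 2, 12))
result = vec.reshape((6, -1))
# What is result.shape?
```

(6, 8)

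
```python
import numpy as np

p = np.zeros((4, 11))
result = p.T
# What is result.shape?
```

(11, 4)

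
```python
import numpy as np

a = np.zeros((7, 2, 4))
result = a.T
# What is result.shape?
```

(4, 2, 7)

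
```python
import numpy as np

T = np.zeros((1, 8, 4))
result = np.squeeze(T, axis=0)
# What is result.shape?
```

(8, 4)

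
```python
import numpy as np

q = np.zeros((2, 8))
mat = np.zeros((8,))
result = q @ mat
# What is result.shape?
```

(2,)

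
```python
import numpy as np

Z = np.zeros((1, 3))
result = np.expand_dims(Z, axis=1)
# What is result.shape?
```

(1, 1, 3)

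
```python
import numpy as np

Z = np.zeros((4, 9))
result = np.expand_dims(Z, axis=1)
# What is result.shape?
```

(4, 1, 9)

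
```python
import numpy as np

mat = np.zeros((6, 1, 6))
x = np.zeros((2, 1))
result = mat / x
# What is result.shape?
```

(6, 2, 6)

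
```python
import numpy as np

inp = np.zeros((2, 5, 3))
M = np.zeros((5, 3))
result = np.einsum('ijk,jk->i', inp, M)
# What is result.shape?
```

(2,)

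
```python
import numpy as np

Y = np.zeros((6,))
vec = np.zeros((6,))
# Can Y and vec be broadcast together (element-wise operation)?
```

Yes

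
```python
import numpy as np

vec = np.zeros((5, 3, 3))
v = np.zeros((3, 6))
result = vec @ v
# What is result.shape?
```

(5, 3, 6)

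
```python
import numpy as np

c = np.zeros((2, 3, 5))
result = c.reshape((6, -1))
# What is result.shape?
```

(6, 5)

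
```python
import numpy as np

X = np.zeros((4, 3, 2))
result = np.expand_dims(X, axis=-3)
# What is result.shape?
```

(4, 1, 3, 2)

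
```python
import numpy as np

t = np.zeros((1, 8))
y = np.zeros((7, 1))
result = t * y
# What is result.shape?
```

(7, 8)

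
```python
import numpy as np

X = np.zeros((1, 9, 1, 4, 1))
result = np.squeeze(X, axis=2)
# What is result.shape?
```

(1, 9, 4, 1)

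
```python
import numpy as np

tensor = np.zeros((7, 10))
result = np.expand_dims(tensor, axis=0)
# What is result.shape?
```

(1, 7, 10)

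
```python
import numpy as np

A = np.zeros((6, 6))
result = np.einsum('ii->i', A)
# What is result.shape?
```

(6,)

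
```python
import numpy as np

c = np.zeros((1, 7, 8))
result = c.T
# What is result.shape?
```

(8, 7, 1)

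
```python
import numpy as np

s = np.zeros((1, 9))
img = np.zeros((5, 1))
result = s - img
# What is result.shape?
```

(5, 9)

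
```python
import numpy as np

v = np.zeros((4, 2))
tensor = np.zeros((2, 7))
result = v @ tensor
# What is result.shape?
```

(4, 7)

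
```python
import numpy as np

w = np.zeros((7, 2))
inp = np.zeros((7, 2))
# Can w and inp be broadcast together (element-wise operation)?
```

Yes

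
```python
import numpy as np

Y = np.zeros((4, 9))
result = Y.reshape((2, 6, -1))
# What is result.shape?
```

(2, 6, 3)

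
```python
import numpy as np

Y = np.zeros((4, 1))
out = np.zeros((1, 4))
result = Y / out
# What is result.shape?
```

(4, 4)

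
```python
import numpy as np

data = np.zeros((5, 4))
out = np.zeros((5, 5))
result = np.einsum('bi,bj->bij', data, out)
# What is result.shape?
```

(5, 4, 5)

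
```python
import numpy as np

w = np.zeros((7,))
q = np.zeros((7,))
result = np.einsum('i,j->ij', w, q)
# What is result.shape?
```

(7, 7)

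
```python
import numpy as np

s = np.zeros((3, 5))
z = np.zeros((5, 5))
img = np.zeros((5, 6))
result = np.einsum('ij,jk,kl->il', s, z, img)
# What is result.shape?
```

(3, 6)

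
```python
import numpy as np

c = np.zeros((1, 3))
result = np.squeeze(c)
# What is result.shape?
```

(3,)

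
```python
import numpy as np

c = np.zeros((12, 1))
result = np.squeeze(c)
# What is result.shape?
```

(12,)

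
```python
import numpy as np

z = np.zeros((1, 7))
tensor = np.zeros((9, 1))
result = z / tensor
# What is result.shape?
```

(9, 7)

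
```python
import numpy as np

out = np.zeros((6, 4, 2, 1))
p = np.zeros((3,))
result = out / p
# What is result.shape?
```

(6, 4, 2, 3)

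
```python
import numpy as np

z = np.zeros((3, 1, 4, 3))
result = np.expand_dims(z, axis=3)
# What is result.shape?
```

(3, 1, 4, 1, 3)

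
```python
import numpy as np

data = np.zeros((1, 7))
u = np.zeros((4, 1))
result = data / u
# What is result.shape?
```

(4, 7)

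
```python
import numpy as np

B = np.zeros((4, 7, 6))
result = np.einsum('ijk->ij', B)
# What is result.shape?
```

(4, 7)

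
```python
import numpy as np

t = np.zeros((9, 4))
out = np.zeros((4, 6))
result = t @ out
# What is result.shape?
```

(9, 6)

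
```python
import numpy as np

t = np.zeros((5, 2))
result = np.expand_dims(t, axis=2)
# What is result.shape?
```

(5, 2, 1)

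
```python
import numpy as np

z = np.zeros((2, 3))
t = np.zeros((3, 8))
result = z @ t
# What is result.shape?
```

(2, 8)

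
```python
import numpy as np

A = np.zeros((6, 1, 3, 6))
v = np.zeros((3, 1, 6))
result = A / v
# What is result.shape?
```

(6, 3, 3, 6)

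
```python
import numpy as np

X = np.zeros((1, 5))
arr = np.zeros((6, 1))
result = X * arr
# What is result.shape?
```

(6, 5)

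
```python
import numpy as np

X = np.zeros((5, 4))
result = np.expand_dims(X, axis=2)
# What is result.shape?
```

(5, 4, 1)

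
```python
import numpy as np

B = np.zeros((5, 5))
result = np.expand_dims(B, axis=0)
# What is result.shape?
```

(1, 5, 5)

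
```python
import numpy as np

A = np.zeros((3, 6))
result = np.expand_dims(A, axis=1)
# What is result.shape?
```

(3, 1, 6)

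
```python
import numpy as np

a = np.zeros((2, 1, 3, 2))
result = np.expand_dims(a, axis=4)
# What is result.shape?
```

(2, 1, 3, 2, 1)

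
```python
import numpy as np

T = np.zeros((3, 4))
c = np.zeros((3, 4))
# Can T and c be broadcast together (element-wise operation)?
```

Yes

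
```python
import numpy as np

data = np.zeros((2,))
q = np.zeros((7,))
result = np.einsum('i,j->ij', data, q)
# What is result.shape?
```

(2, 7)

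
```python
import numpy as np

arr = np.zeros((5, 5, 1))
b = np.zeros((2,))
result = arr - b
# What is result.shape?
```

(5, 5, 2)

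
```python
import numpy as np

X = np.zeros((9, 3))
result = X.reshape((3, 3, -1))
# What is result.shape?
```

(3, 3, 3)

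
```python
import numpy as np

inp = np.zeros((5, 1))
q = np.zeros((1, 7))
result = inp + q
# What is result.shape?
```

(5, 7)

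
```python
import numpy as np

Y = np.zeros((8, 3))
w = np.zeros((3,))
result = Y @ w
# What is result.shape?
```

(8,)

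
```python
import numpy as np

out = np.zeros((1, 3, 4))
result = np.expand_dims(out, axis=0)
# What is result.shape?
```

(1, 1, 3, 4)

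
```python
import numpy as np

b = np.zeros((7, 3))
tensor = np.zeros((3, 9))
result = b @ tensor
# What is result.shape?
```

(7, 9)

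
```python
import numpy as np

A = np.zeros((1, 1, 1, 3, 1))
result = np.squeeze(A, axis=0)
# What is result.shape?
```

(1, 1, 3, 1)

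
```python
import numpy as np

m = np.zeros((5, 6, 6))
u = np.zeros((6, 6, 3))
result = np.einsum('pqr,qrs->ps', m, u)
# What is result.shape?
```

(5, 3)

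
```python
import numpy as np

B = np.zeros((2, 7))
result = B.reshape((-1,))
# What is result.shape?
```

(14,)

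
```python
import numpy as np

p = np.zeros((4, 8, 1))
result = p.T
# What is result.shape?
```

(1, 8, 4)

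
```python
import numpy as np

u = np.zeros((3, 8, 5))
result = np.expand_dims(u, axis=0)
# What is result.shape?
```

(1, 3, 8, 5)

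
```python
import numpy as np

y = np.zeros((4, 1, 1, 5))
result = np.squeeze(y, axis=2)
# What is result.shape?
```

(4, 1, 5)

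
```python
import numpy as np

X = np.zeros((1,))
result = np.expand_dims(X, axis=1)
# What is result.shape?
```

(1, 1)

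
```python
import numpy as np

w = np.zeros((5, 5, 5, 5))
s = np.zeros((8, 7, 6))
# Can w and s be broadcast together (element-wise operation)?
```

No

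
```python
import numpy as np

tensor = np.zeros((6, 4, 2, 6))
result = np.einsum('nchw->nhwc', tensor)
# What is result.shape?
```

(6, 2, 6, 4)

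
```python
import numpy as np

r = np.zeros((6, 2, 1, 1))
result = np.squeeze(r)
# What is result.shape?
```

(6, 2)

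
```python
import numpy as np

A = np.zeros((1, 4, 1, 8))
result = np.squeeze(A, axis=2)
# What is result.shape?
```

(1, 4, 8)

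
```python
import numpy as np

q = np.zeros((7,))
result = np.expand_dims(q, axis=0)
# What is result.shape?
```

(1, 7)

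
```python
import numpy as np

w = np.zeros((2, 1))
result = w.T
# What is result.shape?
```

(1, 2)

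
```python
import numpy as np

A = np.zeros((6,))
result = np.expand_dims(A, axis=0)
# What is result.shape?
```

(1, 6)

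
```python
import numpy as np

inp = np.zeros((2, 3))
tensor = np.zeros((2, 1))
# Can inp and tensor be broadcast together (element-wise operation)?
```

Yes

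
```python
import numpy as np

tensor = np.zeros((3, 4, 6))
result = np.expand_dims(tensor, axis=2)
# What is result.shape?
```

(3, 4, 1, 6)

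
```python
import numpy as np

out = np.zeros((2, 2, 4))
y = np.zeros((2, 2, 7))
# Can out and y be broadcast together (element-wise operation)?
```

No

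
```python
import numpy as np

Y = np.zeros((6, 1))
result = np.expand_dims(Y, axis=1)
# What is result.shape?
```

(6, 1, 1)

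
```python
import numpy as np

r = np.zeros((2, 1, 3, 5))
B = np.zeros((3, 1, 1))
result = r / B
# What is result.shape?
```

(2, 3, 3, 5)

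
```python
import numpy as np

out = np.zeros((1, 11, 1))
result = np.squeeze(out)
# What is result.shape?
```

(11,)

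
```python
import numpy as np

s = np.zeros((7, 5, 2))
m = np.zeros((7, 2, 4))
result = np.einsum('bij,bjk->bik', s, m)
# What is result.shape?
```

(7, 5, 4)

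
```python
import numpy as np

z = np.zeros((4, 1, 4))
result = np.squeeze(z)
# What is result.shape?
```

(4, 4)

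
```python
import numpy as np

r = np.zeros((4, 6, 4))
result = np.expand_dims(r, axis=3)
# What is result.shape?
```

(4, 6, 4, 1)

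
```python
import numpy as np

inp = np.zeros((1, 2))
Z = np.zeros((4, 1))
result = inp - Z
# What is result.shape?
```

(4, 2)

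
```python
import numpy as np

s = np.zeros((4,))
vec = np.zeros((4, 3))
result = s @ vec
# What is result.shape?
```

(3,)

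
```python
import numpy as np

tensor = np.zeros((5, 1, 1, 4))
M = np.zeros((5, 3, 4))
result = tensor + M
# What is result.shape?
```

(5, 5, 3, 4)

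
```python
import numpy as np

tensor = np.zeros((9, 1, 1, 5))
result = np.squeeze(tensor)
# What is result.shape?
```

(9, 5)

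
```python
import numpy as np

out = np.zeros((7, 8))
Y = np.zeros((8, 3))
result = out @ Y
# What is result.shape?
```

(7, 3)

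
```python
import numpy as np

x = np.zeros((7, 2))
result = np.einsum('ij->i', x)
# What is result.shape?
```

(7,)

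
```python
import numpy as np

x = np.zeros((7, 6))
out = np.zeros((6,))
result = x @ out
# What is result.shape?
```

(7,)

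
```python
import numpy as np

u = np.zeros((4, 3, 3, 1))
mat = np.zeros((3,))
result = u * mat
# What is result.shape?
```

(4, 3, 3, 3)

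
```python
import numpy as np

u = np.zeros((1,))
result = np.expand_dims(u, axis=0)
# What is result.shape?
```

(1, 1)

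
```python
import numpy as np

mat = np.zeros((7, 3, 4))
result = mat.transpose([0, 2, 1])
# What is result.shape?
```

(7, 4, 3)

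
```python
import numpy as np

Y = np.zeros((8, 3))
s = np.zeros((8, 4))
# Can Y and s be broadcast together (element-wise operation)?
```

No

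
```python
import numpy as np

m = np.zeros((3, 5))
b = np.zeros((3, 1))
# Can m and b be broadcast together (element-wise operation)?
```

Yes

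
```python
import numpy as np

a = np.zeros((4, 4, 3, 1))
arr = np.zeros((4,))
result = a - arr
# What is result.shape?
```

(4, 4, 3, 4)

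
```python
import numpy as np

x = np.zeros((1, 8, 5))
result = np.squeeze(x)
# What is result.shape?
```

(8, 5)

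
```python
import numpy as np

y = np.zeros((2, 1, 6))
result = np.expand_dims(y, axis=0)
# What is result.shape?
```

(1, 2, 1, 6)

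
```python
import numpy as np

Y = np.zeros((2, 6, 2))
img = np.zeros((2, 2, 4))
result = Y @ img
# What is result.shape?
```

(2, 6, 4)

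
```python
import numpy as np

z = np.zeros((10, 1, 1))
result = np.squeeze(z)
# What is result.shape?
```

(10,)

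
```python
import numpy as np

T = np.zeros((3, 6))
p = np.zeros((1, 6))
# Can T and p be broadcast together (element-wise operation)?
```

Yes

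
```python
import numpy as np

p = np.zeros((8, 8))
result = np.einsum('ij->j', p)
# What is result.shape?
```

(8,)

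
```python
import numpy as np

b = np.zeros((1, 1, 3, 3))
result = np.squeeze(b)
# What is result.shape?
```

(3, 3)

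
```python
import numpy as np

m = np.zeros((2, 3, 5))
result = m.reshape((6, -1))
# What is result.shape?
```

(6, 5)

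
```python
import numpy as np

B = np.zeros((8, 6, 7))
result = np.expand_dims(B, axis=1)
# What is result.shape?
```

(8, 1, 6, 7)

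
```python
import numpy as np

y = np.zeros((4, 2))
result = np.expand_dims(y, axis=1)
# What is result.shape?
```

(4, 1, 2)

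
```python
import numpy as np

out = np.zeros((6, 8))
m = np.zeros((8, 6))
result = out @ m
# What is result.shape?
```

(6, 6)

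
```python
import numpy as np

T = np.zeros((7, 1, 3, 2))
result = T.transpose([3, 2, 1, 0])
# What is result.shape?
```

(2, 3, 1, 7)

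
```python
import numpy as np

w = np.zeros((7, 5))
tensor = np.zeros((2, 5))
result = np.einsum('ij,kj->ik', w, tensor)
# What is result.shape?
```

(7, 2)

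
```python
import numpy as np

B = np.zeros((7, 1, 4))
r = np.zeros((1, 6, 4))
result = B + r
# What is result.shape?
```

(7, 6, 4)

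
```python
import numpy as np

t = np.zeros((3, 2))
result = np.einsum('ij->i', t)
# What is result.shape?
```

(3,)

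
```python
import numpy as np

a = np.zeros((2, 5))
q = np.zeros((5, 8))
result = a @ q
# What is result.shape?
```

(2, 8)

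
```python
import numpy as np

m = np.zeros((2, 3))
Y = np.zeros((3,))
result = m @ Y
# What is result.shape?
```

(2,)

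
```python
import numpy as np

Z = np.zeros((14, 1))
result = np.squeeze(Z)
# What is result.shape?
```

(14,)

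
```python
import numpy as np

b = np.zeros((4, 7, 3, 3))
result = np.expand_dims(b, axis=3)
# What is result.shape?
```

(4, 7, 3, 1, 3)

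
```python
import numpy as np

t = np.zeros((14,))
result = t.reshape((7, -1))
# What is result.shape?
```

(7, 2)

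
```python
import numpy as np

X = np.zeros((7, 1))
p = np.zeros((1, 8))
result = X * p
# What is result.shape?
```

(7, 8)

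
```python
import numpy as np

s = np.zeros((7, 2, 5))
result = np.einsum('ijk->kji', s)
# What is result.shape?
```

(5, 2, 7)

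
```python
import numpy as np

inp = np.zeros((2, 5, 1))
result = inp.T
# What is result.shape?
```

(1, 5, 2)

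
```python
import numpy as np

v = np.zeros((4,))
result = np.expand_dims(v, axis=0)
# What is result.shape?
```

(1, 4)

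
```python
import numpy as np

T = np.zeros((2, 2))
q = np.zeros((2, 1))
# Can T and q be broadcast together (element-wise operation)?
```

Yes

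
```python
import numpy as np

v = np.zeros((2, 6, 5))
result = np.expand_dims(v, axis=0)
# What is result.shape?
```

(1, 2, 6, 5)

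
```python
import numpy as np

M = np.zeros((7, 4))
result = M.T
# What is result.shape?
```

(4, 7)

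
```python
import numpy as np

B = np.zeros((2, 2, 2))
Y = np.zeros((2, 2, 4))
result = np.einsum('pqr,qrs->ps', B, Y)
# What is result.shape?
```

(2, 4)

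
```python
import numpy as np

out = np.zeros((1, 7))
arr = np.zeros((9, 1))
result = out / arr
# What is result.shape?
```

(9, 7)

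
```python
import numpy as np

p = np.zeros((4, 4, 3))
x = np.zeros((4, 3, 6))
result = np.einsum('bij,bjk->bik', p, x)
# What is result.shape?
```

(4, 4, 6)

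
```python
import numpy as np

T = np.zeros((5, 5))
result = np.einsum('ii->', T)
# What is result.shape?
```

()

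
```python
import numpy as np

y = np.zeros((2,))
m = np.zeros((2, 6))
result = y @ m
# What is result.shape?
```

(6,)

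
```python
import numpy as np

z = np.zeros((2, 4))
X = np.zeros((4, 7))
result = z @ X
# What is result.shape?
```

(2, 7)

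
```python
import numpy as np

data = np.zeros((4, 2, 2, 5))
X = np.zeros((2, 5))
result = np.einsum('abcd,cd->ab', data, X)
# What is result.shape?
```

(4, 2)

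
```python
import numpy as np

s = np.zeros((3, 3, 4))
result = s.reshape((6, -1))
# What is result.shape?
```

(6, 6)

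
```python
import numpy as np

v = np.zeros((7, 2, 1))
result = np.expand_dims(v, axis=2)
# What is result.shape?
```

(7, 2, 1, 1)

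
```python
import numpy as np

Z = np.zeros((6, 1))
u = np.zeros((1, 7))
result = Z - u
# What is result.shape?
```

(6, 7)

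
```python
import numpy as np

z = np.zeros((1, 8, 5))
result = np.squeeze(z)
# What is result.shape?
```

(8, 5)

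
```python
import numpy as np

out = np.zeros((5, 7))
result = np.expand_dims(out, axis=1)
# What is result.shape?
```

(5, 1, 7)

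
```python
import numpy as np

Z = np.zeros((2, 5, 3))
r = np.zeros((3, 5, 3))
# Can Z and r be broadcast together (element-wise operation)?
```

No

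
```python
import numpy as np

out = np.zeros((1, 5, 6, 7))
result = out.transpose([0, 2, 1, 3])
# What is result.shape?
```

(1, 6, 5, 7)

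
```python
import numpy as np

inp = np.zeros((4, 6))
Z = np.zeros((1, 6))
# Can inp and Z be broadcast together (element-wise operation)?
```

Yes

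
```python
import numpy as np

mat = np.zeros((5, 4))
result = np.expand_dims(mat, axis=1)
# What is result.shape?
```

(5, 1, 4)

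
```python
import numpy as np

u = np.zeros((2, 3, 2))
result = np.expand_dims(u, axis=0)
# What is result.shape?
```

(1, 2, 3, 2)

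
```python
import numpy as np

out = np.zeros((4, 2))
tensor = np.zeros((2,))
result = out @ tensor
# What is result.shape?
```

(4,)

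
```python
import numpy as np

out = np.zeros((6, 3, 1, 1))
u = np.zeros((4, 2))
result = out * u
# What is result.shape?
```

(6, 3, 4, 2)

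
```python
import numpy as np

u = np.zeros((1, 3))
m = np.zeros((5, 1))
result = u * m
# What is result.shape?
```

(5, 3)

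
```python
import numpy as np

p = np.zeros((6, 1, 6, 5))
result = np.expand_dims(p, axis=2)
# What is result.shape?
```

(6, 1, 1, 6, 5)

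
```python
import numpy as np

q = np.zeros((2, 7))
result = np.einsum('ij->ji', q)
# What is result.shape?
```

(7, 2)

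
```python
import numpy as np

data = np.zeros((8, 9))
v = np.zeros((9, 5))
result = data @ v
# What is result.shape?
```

(8, 5)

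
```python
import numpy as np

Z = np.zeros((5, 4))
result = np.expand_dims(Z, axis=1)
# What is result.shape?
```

(5, 1, 4)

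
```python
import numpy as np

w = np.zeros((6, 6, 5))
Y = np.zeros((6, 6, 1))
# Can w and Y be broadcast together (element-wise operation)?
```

Yes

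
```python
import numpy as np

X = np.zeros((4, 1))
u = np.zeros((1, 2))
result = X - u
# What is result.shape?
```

(4, 2)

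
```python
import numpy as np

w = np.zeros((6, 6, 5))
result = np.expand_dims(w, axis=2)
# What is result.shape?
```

(6, 6, 1, 5)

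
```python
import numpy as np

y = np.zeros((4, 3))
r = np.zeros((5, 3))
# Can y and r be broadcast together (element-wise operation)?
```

No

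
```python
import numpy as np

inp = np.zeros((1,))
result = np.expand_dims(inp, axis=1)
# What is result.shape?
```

(1, 1)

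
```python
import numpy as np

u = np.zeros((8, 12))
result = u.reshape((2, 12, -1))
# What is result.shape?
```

(2, 12, 4)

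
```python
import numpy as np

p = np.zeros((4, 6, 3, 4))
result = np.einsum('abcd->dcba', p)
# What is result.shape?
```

(4, 3, 6, 4)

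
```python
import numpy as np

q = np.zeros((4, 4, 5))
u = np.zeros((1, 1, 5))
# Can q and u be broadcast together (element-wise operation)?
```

Yes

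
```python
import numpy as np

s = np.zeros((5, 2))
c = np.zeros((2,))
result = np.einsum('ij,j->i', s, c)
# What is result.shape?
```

(5,)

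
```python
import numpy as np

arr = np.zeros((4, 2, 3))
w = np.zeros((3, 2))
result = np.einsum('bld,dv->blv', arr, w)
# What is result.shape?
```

(4, 2, 2)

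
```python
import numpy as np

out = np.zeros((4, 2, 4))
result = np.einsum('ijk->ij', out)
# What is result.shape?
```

(4, 2)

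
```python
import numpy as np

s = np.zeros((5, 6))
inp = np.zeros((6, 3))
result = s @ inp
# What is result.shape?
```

(5, 3)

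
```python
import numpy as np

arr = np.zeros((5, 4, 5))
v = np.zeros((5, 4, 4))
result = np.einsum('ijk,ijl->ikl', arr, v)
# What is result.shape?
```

(5, 5, 4)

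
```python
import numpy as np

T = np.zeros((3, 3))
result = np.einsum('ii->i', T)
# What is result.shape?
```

(3,)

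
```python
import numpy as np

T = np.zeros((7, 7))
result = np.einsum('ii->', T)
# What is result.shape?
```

()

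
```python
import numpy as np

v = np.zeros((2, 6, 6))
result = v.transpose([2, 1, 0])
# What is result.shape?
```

(6, 6, 2)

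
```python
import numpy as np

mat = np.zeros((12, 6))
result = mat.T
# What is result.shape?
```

(6, 12)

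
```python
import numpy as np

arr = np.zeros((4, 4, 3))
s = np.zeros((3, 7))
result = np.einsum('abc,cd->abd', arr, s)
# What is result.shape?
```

(4, 4, 7)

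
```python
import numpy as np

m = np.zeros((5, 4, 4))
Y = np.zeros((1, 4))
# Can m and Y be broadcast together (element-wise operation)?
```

Yes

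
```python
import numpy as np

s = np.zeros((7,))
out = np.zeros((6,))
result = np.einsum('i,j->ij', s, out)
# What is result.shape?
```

(7, 6)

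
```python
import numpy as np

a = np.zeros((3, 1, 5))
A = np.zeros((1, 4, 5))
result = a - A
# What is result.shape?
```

(3, 4, 5)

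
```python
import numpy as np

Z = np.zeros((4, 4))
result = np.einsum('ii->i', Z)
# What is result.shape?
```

(4,)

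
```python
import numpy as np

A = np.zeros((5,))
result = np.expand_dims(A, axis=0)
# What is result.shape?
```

(1, 5)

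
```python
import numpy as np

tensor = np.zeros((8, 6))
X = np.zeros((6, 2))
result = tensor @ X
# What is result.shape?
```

(8, 2)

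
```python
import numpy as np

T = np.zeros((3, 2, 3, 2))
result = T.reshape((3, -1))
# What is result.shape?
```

(3, 12)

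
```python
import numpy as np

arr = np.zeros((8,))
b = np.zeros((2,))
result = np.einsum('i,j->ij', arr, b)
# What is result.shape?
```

(8, 2)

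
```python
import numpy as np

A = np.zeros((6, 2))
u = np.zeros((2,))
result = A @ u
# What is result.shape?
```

(6,)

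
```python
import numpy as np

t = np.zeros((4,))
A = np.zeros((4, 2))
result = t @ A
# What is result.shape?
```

(2,)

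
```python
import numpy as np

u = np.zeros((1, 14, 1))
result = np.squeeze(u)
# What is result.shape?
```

(14,)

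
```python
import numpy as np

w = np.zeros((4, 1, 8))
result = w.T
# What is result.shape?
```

(8, 1, 4)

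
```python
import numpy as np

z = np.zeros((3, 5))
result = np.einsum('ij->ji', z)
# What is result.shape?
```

(5, 3)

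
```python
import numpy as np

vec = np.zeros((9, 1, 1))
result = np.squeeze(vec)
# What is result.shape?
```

(9,)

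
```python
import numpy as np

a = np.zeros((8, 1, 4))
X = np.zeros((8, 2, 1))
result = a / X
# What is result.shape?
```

(8, 2, 4)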